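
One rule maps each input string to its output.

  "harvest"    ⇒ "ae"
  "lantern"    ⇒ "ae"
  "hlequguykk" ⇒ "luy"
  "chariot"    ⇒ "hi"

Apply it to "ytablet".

The rule is to keep one character in every 3, starting at position 2 (positions 2nd, 5th, 8th, ...).
So "ytablet" becomes "tl".

tl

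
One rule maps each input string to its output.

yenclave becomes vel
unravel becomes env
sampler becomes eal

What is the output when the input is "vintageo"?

The transformation: move the last 2 characters to the front (rotate right by 2), then keep one character in every 3, starting at position 1 (positions 1st, 4th, 7th, ...).
"vintageo" → "eovintag" → "eia".

eia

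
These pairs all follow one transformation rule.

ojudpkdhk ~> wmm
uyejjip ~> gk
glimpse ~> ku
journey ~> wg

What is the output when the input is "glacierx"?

cg

Rule — keep one character in every 3, starting at position 3 (positions 3rd, 6th, 9th, ...), then shift every letter 2 places forward in the alphabet (wrapping around).
Applying both steps to "glacierx": "ae", then "cg".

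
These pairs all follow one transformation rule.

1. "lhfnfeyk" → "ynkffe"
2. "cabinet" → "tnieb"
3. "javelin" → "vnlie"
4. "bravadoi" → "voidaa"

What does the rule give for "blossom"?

Rule — delete the first 2 characters, then sort the characters into reverse alphabetical order.
Working it through for "blossom": intermediate "ossom", final "ssoom".

ssoom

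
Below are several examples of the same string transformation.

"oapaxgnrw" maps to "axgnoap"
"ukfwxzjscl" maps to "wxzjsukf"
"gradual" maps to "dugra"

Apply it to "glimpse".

The transformation: delete the last 2 characters, then move the first 3 characters to the end (rotate left by 3).
On "glimpse" that produces "mpgli".
(Check on "oapaxgnrw": → "oapaxgn" → "axgnoap" ✓)

mpgli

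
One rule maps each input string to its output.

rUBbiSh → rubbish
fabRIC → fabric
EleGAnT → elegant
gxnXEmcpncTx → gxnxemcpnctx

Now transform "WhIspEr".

whisper

The transformation: convert every letter to lowercase.
So "WhIspEr" becomes "whisper".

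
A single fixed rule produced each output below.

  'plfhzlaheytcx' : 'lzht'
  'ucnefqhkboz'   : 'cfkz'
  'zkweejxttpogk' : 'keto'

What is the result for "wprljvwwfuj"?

pjwj

Rule — keep one character in every 3, starting at position 2 (positions 2nd, 5th, 8th, ...).
On "wprljvwwfuj" that produces "pjwj".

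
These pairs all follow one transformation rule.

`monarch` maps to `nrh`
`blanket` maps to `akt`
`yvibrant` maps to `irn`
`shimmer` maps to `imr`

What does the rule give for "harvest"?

ret

In each case the input is transformed by: delete the first character, then keep every other character starting from the second (positions 2nd, 4th, 6th, ...).
Applying that to "harvest" gives "ret".
(Check on "blanket": → "lanket" → "akt" ✓)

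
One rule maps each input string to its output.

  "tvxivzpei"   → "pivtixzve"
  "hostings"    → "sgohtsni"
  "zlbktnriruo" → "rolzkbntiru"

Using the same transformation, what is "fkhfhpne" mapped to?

enkffhph

The pattern: swap each adjacent pair of characters (1↔2, 3↔4, ...), then move the last 2 characters to the front (rotate right by 2).
Applying both steps to "fkhfhpne": "kffhphen", then "enkffhph".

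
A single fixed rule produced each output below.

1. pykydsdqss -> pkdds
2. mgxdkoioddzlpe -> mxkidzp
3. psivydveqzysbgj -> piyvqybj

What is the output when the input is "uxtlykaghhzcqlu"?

In each case the input is transformed by: keep every other character starting from the first (positions 1st, 3rd, 5th, ...).
On "uxtlykaghhzcqlu" that produces "utyahzqu".

utyahzqu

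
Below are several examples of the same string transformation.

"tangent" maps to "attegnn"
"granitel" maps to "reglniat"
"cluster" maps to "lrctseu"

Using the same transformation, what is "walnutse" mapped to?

Each output is the input with this applied: swap each adjacent pair of characters (1↔2, 3↔4, ...), then take characters alternately from the front and the back (1st, last, 2nd, 2nd-last, ...).
Working it through for "walnutse": intermediate "awnltues", final "aswenult".

aswenult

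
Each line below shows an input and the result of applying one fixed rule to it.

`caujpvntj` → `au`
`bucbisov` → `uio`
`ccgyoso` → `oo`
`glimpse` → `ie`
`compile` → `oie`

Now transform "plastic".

The transformation: keep only the vowels.
So "plastic" becomes "ai".

ai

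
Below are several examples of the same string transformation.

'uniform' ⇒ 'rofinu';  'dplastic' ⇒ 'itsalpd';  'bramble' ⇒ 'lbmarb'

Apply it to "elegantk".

tnagele

Each output is the input with this applied: reverse the string, then delete the first character.
Starting from "elegantk": after the first operation, "ktnagele"; after the second, "tnagele".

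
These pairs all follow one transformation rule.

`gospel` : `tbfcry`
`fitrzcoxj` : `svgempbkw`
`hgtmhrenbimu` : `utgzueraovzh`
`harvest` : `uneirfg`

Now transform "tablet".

What's happening: shift every letter 13 places forward in the alphabet (wrapping around) — i.e. ROT13.
Applying that to "tablet" gives "gnoyrg".

gnoyrg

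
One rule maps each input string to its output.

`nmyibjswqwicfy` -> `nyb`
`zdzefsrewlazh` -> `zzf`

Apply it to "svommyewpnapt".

Looking at the pairs, the operation is to keep every other character starting from the first (positions 1st, 3rd, 5th, ...), then keep only the first 3 characters.
Working it through for "svommyewpnapt": intermediate "somepat", final "som".
(Check on "nmyibjswqwicfy": → "nybsqif" → "nyb" ✓)

som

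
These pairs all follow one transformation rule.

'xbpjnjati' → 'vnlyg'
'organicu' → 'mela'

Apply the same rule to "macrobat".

In each case the input is transformed by: keep every other character starting from the first (positions 1st, 3rd, 5th, ...), then shift every letter 2 places backward in the alphabet (wrapping around).
For "macrobat", step one produces "mcoa"; step two turns that into "kamy".
(Check on "xbpjnjati": → "xpnai" → "vnlyg" ✓)

kamy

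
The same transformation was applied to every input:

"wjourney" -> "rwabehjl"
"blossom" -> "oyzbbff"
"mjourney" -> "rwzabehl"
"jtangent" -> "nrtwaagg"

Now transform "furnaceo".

The transformation: sort the characters into alphabetical order, then shift every letter 13 places forward in the alphabet (wrapping around) — i.e. ROT13.
On "furnaceo": the first step gives "acefnoru", and the second then gives "nprsabeh".
(Check on "jtangent": → "aegjnntt" → "nrtwaagg" ✓)

nprsabeh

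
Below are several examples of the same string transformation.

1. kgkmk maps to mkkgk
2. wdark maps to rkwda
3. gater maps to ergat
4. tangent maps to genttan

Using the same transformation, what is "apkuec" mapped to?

uecapk

The transformation: move the first 3 characters to the end (rotate left by 3).
On "apkuec" that produces "uecapk".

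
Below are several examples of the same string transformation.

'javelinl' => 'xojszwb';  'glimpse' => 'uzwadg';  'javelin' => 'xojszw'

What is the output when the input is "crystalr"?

Rule — delete the last character, then shift every letter 12 places backward in the alphabet (wrapping around).
On "crystalr": the first step gives "crystal", and the second then gives "qfmghoz".

qfmghoz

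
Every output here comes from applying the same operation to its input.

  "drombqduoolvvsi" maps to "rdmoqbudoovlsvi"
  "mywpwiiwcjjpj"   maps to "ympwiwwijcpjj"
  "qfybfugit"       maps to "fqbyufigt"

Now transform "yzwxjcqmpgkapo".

The rule is to swap each adjacent pair of characters (1↔2, 3↔4, ...).
For "yzwxjcqmpgkapo" the result is "zyxwcjmqgpakop".

zyxwcjmqgpakop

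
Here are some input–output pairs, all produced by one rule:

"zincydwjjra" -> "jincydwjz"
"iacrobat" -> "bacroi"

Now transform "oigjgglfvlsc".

In each case the input is transformed by: delete the last 2 characters, then swap the first and last characters.
On "oigjgglfvlsc": the first step gives "oigjgglfvl", and the second then gives "ligjgglfvo".

ligjgglfvo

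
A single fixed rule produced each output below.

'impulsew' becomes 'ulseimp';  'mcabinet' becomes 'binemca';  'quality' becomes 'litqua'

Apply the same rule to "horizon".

Looking at the pairs, the operation is to delete the last character, then move the first 3 characters to the end (rotate left by 3).
"horizon" → "horizo" → "izohor".
(Check on "impulsew": → "impulse" → "ulseimp" ✓)

izohor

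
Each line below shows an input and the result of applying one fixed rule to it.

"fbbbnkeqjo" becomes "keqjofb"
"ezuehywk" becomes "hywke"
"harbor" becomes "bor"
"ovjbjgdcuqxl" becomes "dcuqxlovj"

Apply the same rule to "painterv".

tervp

The rule is to swap the front and back halves of the string, then delete the last 3 characters.
"painterv" → "tervpain" → "tervp".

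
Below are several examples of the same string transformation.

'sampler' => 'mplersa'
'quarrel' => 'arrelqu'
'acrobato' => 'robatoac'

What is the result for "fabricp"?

bricpfa

In each case the input is transformed by: move the first 2 characters to the end (rotate left by 2).
So "fabricp" becomes "bricpfa".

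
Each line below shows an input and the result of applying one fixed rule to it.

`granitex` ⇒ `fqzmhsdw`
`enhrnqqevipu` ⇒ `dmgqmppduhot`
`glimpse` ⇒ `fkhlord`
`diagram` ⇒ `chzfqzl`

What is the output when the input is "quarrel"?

The transformation: shift every letter 1 place backward in the alphabet (wrapping around).
Doing the same to "quarrel": "ptzqqdk".

ptzqqdk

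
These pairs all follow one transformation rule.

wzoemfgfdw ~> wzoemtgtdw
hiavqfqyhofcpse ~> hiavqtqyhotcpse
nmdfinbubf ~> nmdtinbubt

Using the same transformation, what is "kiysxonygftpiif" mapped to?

The transformation: replace every "f" with "t".
For "kiysxonygftpiif" the result is "kiysxonygttpiit".

kiysxonygttpiit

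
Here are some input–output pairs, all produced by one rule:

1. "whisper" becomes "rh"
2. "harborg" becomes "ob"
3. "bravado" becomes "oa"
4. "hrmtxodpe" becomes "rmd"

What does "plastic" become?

pc

What's happening: sort the characters into reverse alphabetical order, then keep one character in every 3, starting at position 3 (positions 3rd, 6th, 9th, ...).
Applying that to "plastic" gives "pc".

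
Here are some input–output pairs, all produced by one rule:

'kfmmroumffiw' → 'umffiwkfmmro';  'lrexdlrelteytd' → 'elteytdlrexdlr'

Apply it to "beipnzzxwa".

What's happening: swap the front and back halves of the string.
Applying that to "beipnzzxwa" gives "zzxwabeipn".

zzxwabeipn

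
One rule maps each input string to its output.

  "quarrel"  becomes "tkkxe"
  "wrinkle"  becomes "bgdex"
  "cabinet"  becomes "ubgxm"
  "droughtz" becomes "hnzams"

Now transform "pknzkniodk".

What's happening: shift every letter 7 places backward in the alphabet (wrapping around), then delete the first 2 characters.
Starting from "pknzkniodk": after the first operation, "idgsdgbhwd"; after the second, "gsdgbhwd".

gsdgbhwd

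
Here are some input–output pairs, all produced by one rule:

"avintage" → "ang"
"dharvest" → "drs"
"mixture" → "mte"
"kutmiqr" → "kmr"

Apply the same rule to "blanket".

The rule is to keep one character in every 3, starting at position 1 (positions 1st, 4th, 7th, ...).
Doing the same to "blanket": "bnt".

bnt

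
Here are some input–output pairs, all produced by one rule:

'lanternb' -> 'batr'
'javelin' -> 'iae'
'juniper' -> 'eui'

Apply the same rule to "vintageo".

What's happening: keep every other character starting from the second (positions 2nd, 4th, 6th, ...), then move the last character to the front.
"vintageo" → "oitg".

oitg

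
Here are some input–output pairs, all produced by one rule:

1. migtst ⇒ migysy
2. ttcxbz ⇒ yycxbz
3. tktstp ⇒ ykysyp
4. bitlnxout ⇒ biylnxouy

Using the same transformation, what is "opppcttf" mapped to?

In each case the input is transformed by: replace every "t" with "y".
So "opppcttf" becomes "opppcyyf".

opppcyyf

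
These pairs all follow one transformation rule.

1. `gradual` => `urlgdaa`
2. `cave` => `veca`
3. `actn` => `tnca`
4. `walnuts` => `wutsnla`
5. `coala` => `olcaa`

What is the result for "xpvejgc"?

xvpjgec

What's happening: sort the characters into reverse alphabetical order.
So "xpvejgc" becomes "xvpjgec".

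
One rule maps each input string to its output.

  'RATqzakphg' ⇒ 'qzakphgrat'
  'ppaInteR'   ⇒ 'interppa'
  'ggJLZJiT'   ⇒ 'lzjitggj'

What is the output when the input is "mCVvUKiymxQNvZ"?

Each output is the input with this applied: move the first 3 characters to the end (rotate left by 3), then convert every letter to lowercase.
Starting from "mCVvUKiymxQNvZ": after the first operation, "vUKiymxQNvZmCV"; after the second, "vukiymxqnvzmcv".

vukiymxqnvzmcv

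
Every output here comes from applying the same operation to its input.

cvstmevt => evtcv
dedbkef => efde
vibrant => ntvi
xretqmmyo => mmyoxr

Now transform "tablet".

The pattern: move the first 2 characters to the end (rotate left by 2), then delete the first 3 characters.
Applying both steps to "tablet": "bletta", then "tta".

tta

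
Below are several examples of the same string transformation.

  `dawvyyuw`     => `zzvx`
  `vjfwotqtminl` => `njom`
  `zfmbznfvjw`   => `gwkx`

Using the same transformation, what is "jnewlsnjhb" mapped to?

The transformation: shift every letter 1 place forward in the alphabet (wrapping around), then keep only the last 4 characters.
Working it through for "jnewlsnjhb": intermediate "kofxmtokic", final "okic".
(Check on "vjfwotqtminl": → "wkgxpurunjom" → "njom" ✓)

okic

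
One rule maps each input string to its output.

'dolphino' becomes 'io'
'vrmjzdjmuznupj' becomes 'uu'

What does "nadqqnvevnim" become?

ei

What's happening: delete the first 3 characters, then keep only the vowels.
Working it through for "nadqqnvevnim": intermediate "qqnvevnim", final "ei".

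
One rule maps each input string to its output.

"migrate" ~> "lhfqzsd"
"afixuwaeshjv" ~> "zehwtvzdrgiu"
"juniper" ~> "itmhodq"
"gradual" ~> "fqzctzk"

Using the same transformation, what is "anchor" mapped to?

The transformation: shift every letter 1 place backward in the alphabet (wrapping around).
Applying that to "anchor" gives "zmbgnq".

zmbgnq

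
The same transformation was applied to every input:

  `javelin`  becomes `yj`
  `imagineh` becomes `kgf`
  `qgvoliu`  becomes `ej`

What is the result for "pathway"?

In each case the input is transformed by: shift every letter 2 places backward in the alphabet (wrapping around), then keep one character in every 3, starting at position 2 (positions 2nd, 5th, 8th, ...).
Starting from "pathway": after the first operation, "nyrfuyw"; after the second, "yu".

yu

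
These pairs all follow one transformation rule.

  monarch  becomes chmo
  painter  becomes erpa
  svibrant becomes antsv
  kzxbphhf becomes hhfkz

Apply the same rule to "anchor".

The pattern: move the first 2 characters to the end (rotate left by 2), then delete the first 3 characters.
Applying both steps to "anchor": "choran", then "ran".

ran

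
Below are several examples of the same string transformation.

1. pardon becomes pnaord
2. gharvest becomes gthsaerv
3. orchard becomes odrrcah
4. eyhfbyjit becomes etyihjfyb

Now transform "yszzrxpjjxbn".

Rule — take characters alternately from the front and the back (1st, last, 2nd, 2nd-last, ...).
Doing the same to "yszzrxpjjxbn": "ynsbzxzjrjxp".

ynsbzxzjrjxp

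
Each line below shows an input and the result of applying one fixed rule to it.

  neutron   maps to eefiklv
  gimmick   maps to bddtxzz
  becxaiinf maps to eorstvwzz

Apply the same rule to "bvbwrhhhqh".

The pattern: shift every letter 9 places backward in the alphabet (wrapping around), then sort the characters into alphabetical order.
"bvbwrhhhqh" → "himnssyyyy".
(Check on "gimmick": → "xzddztb" → "bddtxzz" ✓)

himnssyyyy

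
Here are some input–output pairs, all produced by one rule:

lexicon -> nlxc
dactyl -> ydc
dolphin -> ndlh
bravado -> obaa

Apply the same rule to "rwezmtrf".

rrem

What's happening: keep every other character starting from the first (positions 1st, 3rd, 5th, ...), then move the last character to the front.
For "rwezmtrf" the result is "rrem".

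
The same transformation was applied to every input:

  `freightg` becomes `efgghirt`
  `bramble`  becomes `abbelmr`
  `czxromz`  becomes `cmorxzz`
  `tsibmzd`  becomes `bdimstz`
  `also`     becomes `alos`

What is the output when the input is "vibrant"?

abinrtv

Rule — sort the characters into alphabetical order.
Applying that to "vibrant" gives "abinrtv".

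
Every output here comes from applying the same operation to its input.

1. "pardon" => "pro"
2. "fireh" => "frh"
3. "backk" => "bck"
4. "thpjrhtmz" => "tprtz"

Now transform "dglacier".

Rule — keep every other character starting from the first (positions 1st, 3rd, 5th, ...).
On "dglacier" that produces "dlce".

dlce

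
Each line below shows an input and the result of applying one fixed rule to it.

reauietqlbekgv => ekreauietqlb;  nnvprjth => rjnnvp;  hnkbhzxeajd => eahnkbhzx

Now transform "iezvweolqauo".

qaiezvweol

In each case the input is transformed by: delete the last 2 characters, then move the last 2 characters to the front (rotate right by 2).
"iezvweolqauo" → "iezvweolqa" → "qaiezvweol".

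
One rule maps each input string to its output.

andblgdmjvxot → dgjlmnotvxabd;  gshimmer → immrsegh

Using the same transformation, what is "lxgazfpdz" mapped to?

glpxzzadf

Looking at the pairs, the operation is to sort the characters into alphabetical order, then move the first 3 characters to the end (rotate left by 3).
Doing the same to "lxgazfpdz": "glpxzzadf".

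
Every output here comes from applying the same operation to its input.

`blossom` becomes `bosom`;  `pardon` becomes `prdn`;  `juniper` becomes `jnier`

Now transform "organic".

ogaic

Each output is the input with this applied: double every character, then keep one character in every 3, starting at position 2 (positions 2nd, 5th, 8th, ...).
"organic" → "oorrggaanniicc" → "ogaic".
(Check on "pardon": → "ppaarrddoonn" → "prdn" ✓)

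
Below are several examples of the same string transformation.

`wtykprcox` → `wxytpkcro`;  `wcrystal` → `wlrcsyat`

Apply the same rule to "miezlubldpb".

mbeilzbudlp

Rule — move the last character to the front, then swap each adjacent pair of characters (1↔2, 3↔4, ...).
Starting from "miezlubldpb": after the first operation, "bmiezlubldp"; after the second, "mbeilzbudlp".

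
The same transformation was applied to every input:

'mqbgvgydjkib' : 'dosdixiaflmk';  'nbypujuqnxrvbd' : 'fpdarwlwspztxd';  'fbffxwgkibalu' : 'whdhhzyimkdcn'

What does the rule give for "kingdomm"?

omkpifqo

Each output is the input with this applied: move the last character to the front, then shift every letter 2 places forward in the alphabet (wrapping around).
Starting from "kingdomm": after the first operation, "mkingdom"; after the second, "omkpifqo".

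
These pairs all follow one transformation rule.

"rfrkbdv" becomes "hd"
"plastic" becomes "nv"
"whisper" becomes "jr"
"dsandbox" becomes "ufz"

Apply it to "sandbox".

Looking at the pairs, the operation is to shift every letter 2 places forward in the alphabet (wrapping around), then keep one character in every 3, starting at position 2 (positions 2nd, 5th, 8th, ...).
On "sandbox": the first step gives "ucpfdqz", and the second then gives "cd".

cd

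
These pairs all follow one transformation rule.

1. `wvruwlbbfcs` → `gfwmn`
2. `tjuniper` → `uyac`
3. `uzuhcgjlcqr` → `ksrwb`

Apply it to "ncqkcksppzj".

Rule — keep every other character starting from the second (positions 2nd, 4th, 6th, ...), then shift every letter 11 places forward in the alphabet (wrapping around).
"ncqkcksppzj" → "ckkpz" → "nvvak".

nvvak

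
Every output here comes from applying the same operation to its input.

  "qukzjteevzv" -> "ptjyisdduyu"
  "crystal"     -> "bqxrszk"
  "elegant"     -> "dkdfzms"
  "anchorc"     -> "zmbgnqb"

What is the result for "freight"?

eqdhfgs

Each output is the input with this applied: shift every letter 1 place backward in the alphabet (wrapping around).
Doing the same to "freight": "eqdhfgs".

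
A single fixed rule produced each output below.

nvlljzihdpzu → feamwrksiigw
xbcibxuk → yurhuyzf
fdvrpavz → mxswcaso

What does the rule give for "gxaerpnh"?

The pattern: swap the front and back halves of the string, then shift every letter 3 places backward in the alphabet (wrapping around).
For "gxaerpnh", step one produces "rpnhgxae"; step two turns that into "omkeduxb".

omkeduxb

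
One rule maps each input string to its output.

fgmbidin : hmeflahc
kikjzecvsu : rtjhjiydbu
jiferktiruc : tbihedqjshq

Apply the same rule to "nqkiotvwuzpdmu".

The pattern: move the last 2 characters to the front (rotate right by 2), then shift every letter 1 place backward in the alphabet (wrapping around).
On "nqkiotvwuzpdmu" that produces "ltmpjhnsuvtyoc".

ltmpjhnsuvtyoc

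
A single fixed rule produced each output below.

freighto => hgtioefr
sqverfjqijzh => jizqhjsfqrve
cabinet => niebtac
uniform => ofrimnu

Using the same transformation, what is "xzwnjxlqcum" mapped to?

cqulmxxjznw

Each output is the input with this applied: move the last 3 characters to the front (rotate right by 3), then take characters alternately from the front and the back (1st, last, 2nd, 2nd-last, ...).
On "xzwnjxlqcum": the first step gives "cumxzwnjxlq", and the second then gives "cqulmxxjznw".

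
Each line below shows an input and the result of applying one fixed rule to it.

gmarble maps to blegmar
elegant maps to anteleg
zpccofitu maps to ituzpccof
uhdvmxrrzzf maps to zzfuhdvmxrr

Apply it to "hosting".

inghost

The transformation: move the last 3 characters to the front (rotate right by 3).
Applying that to "hosting" gives "inghost".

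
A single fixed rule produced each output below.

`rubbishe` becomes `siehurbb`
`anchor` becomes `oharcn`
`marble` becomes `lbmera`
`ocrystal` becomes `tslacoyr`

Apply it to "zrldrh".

rdzhlr

What's happening: swap the front and back halves of the string, then swap each adjacent pair of characters (1↔2, 3↔4, ...).
Applying both steps to "zrldrh": "drhzrl", then "rdzhlr".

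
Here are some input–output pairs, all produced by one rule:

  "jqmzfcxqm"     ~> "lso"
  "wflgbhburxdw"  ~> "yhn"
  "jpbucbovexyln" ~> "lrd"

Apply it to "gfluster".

ihn

Looking at the pairs, the operation is to shift every letter 2 places forward in the alphabet (wrapping around), then keep only the first 3 characters.
"gfluster" → "ihnwuvgt" → "ihn".
(Check on "jpbucbovexyln": → "lrdwedqxgzanp" → "lrd" ✓)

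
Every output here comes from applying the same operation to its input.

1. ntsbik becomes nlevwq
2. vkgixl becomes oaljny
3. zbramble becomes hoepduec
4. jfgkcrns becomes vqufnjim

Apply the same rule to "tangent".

wqhjqdw

What's happening: reverse the string, then shift every letter 3 places forward in the alphabet (wrapping around).
Doing the same to "tangent": "wqhjqdw".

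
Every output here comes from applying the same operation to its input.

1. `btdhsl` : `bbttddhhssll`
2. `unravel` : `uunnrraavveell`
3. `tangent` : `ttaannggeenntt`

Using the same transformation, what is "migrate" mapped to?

mmiiggrraattee

The transformation: double every character.
On "migrate" that produces "mmiiggrraattee".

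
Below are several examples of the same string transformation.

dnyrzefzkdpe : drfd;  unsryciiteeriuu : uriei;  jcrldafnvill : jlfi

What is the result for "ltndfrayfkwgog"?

The rule is to keep one character in every 3, starting at position 1 (positions 1st, 4th, 7th, ...).
On "ltndfrayfkwgog" that produces "ldako".

ldako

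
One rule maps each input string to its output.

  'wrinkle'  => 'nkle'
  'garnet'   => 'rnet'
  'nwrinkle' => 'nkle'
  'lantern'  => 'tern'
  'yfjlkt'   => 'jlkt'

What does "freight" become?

Looking at the pairs, the operation is to keep only the last 4 characters.
Applying that to "freight" gives "ight".

ight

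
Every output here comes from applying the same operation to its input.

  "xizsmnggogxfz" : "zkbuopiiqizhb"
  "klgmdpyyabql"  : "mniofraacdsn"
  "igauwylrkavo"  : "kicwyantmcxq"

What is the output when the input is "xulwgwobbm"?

zwnyiyqddo

Looking at the pairs, the operation is to shift every letter 2 places forward in the alphabet (wrapping around).
So "xulwgwobbm" becomes "zwnyiyqddo".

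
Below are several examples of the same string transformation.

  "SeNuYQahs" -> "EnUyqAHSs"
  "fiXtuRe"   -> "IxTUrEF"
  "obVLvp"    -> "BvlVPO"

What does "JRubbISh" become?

What's happening: move the first character to the end, then flip the case of every letter.
Working it through for "JRubbISh": intermediate "RubbIShJ", final "rUBBisHj".

rUBBisHj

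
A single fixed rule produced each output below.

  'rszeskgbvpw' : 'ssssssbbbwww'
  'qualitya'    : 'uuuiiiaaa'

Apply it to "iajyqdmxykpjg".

In each case the input is transformed by: keep one character in every 3, starting at position 2 (positions 2nd, 5th, 8th, ...), then repeat every character 3 times.
Applying that to "iajyqdmxykpjg" gives "aaaqqqxxxppp".
(Check on "rszeskgbvpw": → "ssbw" → "ssssssbbbwww" ✓)

aaaqqqxxxppp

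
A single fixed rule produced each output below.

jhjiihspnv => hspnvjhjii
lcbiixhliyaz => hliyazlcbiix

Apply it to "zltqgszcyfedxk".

Each output is the input with this applied: swap the front and back halves of the string.
For "zltqgszcyfedxk" the result is "cyfedxkzltqgsz".

cyfedxkzltqgsz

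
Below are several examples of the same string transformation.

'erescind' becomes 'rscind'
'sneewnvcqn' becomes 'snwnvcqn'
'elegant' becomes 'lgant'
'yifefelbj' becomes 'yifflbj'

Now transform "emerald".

mrald

What's happening: remove every "e".
On "emerald" that produces "mrald".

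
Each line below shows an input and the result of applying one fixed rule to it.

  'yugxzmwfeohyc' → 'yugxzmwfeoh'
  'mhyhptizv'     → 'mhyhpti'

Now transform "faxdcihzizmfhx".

faxdcihzizmf

Each output is the input with this applied: delete the last 2 characters.
For "faxdcihzizmfhx" the result is "faxdcihzizmf".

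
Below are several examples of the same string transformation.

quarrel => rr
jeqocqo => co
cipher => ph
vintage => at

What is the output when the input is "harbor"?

rb

In each case the input is transformed by: take characters alternately from the front and the back (1st, last, 2nd, 2nd-last, ...), then keep only the last 2 characters.
For "harbor" the result is "rb".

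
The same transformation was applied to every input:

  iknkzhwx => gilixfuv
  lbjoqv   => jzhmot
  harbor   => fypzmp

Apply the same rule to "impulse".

What's happening: shift every letter 2 places backward in the alphabet (wrapping around).
Applying that to "impulse" gives "gknsjqc".

gknsjqc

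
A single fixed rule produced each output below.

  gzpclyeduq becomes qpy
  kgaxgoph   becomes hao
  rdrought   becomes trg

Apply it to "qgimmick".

kii

What's happening: move the last 2 characters to the front (rotate right by 2), then keep one character in every 3, starting at position 2 (positions 2nd, 5th, 8th, ...).
For "qgimmick", step one produces "ckqgimmi"; step two turns that into "kii".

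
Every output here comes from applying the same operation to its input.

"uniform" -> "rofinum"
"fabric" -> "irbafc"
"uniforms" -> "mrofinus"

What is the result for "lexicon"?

The pattern: reverse the string, then move the first character to the end.
For "lexicon", step one produces "nocixel"; step two turns that into "ocixeln".

ocixeln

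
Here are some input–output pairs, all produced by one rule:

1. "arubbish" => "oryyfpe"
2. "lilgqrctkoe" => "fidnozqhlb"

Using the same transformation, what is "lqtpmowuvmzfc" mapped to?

Rule — shift every letter 3 places backward in the alphabet (wrapping around), then delete the first character.
Working it through for "lqtpmowuvmzfc": intermediate "inqmjltrsjwcz", final "nqmjltrsjwcz".

nqmjltrsjwcz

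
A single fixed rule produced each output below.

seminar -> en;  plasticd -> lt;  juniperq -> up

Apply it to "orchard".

The pattern: move the last character to the front, then keep one character in every 3, starting at position 3 (positions 3rd, 6th, 9th, ...).
Working it through for "orchard": intermediate "dorchar", final "ra".

ra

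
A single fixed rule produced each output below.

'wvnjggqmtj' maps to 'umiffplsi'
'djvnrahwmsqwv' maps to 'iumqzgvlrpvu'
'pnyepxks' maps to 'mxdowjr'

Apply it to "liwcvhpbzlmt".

What's happening: delete the first character, then shift every letter 1 place backward in the alphabet (wrapping around).
For "liwcvhpbzlmt" the result is "hvbugoaykls".
(Check on "djvnrahwmsqwv": → "jvnrahwmsqwv" → "iumqzgvlrpvu" ✓)

hvbugoaykls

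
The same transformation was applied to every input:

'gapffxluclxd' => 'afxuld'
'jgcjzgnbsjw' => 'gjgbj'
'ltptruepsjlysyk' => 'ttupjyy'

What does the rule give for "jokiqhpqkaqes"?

oihqae

Looking at the pairs, the operation is to keep every other character starting from the second (positions 2nd, 4th, 6th, ...).
"jokiqhpqkaqes" → "oihqae".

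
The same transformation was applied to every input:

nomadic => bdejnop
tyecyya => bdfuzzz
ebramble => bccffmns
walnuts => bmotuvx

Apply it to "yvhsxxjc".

diktwyyz

In each case the input is transformed by: sort the characters into alphabetical order, then shift every letter 1 place forward in the alphabet (wrapping around).
For "yvhsxxjc", step one produces "chjsvxxy"; step two turns that into "diktwyyz".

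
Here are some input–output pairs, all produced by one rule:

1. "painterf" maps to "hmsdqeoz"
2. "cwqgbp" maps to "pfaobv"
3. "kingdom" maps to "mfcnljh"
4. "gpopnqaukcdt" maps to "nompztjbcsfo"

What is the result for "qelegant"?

Rule — shift every letter 1 place backward in the alphabet (wrapping around), then move the first 2 characters to the end (rotate left by 2).
Applying that to "qelegant" gives "kdfzmspd".

kdfzmspd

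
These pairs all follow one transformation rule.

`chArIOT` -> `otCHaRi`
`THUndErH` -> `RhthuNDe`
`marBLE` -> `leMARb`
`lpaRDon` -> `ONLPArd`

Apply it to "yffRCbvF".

The pattern: move the last 2 characters to the front (rotate right by 2), then flip the case of every letter.
On "yffRCbvF": the first step gives "vFyffRCb", and the second then gives "VfYFFrcB".

VfYFFrcB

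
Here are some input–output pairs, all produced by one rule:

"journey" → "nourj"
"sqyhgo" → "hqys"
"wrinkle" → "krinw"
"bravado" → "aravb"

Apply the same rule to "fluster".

Looking at the pairs, the operation is to delete the last 2 characters, then swap the first and last characters.
Working it through for "fluster": intermediate "flust", final "tlusf".

tlusf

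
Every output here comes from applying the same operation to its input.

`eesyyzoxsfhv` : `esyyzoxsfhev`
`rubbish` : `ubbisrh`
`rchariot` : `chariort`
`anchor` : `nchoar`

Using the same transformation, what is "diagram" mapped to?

iagradm

The transformation: swap the first and last characters, then move the first character to the end.
"diagram" → "miagrad" → "iagradm".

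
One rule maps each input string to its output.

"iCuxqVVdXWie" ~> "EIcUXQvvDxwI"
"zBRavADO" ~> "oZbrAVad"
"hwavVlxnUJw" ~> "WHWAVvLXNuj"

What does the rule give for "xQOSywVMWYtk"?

KXqosYWvmwyT

Looking at the pairs, the operation is to flip the case of every letter, then move the last character to the front.
Working it through for "xQOSywVMWYtk": intermediate "XqosYWvmwyTK", final "KXqosYWvmwyT".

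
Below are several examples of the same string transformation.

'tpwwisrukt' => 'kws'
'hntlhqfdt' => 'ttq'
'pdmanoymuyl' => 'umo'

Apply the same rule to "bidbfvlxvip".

vdv

Looking at the pairs, the operation is to keep one character in every 3, starting at position 3 (positions 3rd, 6th, 9th, ...), then move the last character to the front.
On "bidbfvlxvip": the first step gives "dvv", and the second then gives "vdv".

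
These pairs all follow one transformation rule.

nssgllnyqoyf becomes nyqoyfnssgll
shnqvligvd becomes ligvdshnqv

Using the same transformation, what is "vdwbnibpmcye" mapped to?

In each case the input is transformed by: swap the front and back halves of the string.
So "vdwbnibpmcye" becomes "bpmcyevdwbni".

bpmcyevdwbni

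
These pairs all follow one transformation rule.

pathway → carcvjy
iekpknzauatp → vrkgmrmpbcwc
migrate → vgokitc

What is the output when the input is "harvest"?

Rule — shift every letter 2 places forward in the alphabet (wrapping around), then move the last 2 characters to the front (rotate right by 2).
For "harvest", step one produces "jctxguv"; step two turns that into "uvjctxg".

uvjctxg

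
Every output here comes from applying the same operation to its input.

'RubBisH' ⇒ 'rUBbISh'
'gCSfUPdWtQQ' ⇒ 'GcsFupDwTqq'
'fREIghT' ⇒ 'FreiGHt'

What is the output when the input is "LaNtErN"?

Rule — flip the case of every letter.
"LaNtErN" → "lAnTeRn".

lAnTeRn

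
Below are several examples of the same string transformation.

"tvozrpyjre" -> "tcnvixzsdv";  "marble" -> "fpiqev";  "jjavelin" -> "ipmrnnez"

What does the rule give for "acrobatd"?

fexhegvs

Rule — swap the front and back halves of the string, then shift every letter 4 places forward in the alphabet (wrapping around).
For "acrobatd", step one produces "batdacro"; step two turns that into "fexhegvs".
(Check on "tvozrpyjre": → "pyjretvozr" → "tcnvixzsdv" ✓)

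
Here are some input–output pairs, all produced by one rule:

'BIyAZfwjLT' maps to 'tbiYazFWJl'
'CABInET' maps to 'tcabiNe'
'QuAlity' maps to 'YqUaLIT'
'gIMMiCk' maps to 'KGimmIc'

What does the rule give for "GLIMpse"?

What's happening: flip the case of every letter, then move the last character to the front.
On "GLIMpse": the first step gives "glimPSE", and the second then gives "EglimPS".

EglimPS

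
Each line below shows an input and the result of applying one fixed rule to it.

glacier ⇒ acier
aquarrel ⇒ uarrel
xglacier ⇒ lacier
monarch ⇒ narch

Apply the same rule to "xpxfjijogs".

The rule is to delete the first 2 characters.
"xpxfjijogs" → "xfjijogs".

xfjijogs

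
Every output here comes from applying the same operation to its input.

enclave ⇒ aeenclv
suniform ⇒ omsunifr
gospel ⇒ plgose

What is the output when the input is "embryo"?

roemby

What's happening: move the last 2 characters to the front (rotate right by 2), then swap the first and last characters.
Applying both steps to "embryo": "yoembr", then "roemby".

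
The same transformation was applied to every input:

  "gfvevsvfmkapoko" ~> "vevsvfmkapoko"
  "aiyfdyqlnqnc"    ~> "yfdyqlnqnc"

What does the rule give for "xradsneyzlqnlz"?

adsneyzlqnlz

In each case the input is transformed by: delete the first 2 characters.
Doing the same to "xradsneyzlqnlz": "adsneyzlqnlz".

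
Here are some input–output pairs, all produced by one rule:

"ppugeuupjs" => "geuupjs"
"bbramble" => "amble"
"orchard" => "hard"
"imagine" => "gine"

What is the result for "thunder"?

nder

What's happening: delete the first 3 characters.
On "thunder" that produces "nder".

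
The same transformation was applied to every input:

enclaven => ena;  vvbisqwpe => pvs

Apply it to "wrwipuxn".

In each case the input is transformed by: move the last 3 characters to the front (rotate right by 3), then keep one character in every 3, starting at position 2 (positions 2nd, 5th, 8th, ...).
On "wrwipuxn": the first step gives "uxnwrwip", and the second then gives "xrp".

xrp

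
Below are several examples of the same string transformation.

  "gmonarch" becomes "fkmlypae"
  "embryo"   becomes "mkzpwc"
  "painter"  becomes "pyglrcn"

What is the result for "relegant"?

Rule — shift every letter 2 places backward in the alphabet (wrapping around), then swap the first and last characters.
On "relegant": the first step gives "pcjceylr", and the second then gives "rcjceylp".

rcjceylp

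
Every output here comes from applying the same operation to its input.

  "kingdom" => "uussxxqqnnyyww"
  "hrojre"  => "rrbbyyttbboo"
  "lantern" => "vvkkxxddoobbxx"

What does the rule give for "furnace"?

ppeebbxxkkmmoo

Looking at the pairs, the operation is to double every character, then shift every letter 10 places forward in the alphabet (wrapping around).
So "furnace" becomes "ppeebbxxkkmmoo".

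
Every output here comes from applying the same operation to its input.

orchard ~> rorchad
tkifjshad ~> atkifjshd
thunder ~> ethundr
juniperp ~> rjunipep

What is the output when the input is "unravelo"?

Looking at the pairs, the operation is to move the last character to the front, then swap the first and last characters.
Doing the same to "unravelo": "lunraveo".

lunraveo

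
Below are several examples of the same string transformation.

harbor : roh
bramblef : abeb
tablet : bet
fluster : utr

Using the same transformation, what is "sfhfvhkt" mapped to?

hvks

The transformation: move the first character to the end, then keep every other character starting from the second (positions 2nd, 4th, 6th, ...).
Working it through for "sfhfvhkt": intermediate "fhfvhkts", final "hvks".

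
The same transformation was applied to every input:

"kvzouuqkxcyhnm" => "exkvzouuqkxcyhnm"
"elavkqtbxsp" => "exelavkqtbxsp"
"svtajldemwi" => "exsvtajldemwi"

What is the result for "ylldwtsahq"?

Rule — prepend "ex".
On "ylldwtsahq" that produces "exylldwtsahq".

exylldwtsahq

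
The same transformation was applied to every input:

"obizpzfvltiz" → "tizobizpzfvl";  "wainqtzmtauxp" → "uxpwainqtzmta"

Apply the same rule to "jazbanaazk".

What's happening: move the last 3 characters to the front (rotate right by 3).
Doing the same to "jazbanaazk": "azkjazbana".

azkjazbana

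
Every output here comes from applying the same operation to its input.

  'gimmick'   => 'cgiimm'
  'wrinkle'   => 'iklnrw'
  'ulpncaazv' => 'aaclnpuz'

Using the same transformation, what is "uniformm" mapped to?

The pattern: delete the last character, then sort the characters into alphabetical order.
For "uniformm" the result is "fimnoru".

fimnoru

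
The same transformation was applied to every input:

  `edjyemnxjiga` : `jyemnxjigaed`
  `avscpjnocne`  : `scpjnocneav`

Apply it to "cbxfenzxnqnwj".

Each output is the input with this applied: move the first 2 characters to the end (rotate left by 2).
Applying that to "cbxfenzxnqnwj" gives "xfenzxnqnwjcb".

xfenzxnqnwjcb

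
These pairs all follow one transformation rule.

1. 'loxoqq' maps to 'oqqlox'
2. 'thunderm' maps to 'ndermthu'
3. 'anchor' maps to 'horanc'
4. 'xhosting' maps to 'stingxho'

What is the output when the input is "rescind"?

Each output is the input with this applied: move the first 3 characters to the end (rotate left by 3).
For "rescind" the result is "cindres".

cindres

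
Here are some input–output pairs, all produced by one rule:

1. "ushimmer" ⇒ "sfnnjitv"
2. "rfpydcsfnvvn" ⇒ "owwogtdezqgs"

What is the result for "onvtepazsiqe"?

frjtabqfuwop

The rule is to reverse the string, then shift every letter 1 place forward in the alphabet (wrapping around).
Starting from "onvtepazsiqe": after the first operation, "eqiszapetvno"; after the second, "frjtabqfuwop".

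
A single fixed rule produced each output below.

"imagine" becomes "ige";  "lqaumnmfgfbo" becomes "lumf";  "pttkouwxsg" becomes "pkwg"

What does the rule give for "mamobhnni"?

mon

Rule — keep one character in every 3, starting at position 1 (positions 1st, 4th, 7th, ...).
Doing the same to "mamobhnni": "mon".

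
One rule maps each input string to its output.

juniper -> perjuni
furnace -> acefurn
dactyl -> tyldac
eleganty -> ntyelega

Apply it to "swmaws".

Each output is the input with this applied: move the last 3 characters to the front (rotate right by 3).
For "swmaws" the result is "awsswm".

awsswm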